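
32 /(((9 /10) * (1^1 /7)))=2240 /9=248.89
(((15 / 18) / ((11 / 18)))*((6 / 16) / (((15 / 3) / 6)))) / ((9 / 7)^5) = 16807 / 96228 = 0.17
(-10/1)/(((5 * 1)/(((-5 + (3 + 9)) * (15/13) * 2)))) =-420/13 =-32.31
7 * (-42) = -294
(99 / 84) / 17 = 33 / 476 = 0.07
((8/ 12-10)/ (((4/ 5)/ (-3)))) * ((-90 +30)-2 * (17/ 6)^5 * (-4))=47653795/ 972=49026.54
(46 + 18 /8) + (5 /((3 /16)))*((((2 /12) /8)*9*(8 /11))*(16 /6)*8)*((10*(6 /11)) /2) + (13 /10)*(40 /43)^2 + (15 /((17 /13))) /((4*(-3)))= 988841476 /3803393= 259.99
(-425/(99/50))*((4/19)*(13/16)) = -138125/3762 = -36.72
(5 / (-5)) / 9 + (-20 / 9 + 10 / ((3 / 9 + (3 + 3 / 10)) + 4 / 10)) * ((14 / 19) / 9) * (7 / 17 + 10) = 114031 / 1055241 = 0.11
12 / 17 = 0.71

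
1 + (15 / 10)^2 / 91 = 373 / 364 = 1.02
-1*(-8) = 8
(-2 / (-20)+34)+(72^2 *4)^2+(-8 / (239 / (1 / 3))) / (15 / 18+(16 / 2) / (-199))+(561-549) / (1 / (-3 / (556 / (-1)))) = 135273486352969597 / 314602870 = 429981730.15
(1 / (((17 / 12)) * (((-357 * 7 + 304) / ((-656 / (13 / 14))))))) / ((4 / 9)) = 247968 / 485095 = 0.51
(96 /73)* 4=384 /73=5.26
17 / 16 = 1.06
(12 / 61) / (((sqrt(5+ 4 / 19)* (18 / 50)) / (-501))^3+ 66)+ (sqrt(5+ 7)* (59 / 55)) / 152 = 1343969166937500* sqrt(209) / 97494966249561646035696971831+ 290596024588857365234375000 / 97494966249561646035696971831+ 59* sqrt(3) / 4180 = 0.03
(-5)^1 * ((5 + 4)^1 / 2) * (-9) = 405 / 2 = 202.50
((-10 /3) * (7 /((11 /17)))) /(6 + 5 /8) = -9520 /1749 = -5.44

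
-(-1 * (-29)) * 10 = -290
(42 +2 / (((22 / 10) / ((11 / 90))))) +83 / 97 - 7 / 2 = 68909 / 1746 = 39.47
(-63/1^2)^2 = 3969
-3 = -3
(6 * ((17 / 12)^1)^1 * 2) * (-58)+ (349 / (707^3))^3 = -43516267636134239357245719753 / 44134145675592534845119907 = -986.00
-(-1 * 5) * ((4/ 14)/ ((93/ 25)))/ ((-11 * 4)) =-0.01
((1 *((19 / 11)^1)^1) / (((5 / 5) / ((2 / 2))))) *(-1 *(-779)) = 14801 / 11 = 1345.55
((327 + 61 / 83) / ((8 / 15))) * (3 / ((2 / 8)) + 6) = 11061.05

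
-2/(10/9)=-1.80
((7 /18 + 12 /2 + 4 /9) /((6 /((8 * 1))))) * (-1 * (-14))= 1148 /9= 127.56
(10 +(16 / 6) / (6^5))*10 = 145805 / 1458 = 100.00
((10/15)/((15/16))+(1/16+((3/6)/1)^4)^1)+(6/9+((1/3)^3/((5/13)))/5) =8219/5400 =1.52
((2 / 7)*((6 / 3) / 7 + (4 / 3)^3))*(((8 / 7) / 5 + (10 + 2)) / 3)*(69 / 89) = 9883376 / 4121145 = 2.40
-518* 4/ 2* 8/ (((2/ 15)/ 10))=-621600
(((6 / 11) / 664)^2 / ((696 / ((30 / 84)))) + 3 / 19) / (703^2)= 129956741661 / 406763344258380032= 0.00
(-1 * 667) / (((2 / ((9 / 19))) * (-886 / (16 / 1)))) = 24012 / 8417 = 2.85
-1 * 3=-3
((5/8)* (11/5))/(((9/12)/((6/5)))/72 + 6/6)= 792/581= 1.36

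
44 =44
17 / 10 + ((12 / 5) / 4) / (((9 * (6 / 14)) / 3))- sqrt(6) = 13 / 6- sqrt(6) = -0.28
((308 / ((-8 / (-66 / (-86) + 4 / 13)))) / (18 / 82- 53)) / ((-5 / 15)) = -5692071 / 2419352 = -2.35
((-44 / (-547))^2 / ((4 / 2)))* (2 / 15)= 1936 / 4488135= 0.00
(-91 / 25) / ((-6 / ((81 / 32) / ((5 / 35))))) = 17199 / 1600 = 10.75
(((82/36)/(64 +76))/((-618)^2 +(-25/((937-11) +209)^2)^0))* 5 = 0.00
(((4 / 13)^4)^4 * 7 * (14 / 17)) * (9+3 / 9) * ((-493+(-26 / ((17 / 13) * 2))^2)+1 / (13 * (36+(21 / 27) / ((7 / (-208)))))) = -168710539805043195904 / 1232485308945694884680041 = -0.00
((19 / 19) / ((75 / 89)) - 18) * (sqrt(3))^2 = -1261 / 25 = -50.44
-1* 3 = -3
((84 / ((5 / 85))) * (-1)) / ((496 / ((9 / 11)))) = -3213 / 1364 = -2.36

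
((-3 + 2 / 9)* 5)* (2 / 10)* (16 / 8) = -50 / 9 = -5.56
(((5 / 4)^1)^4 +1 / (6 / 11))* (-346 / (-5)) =567959 / 1920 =295.81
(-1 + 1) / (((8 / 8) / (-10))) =0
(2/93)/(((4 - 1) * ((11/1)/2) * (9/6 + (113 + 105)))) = 0.00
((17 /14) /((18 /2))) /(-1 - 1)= -17 /252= -0.07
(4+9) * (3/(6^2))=13/12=1.08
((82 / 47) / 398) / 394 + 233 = 858624147 / 3685082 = 233.00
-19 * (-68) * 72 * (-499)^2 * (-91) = -2107839281184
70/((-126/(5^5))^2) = 48828125/1134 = 43058.31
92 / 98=46 / 49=0.94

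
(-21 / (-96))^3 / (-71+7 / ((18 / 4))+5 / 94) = -145089 / 961822720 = -0.00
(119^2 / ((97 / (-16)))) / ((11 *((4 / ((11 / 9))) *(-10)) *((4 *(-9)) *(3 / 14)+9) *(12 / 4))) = 198254 / 117855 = 1.68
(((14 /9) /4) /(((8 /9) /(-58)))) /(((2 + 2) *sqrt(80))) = -203 *sqrt(5) /640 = -0.71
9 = 9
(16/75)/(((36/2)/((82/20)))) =164/3375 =0.05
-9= -9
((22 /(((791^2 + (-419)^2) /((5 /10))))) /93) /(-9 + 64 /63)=-231 /12493766506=-0.00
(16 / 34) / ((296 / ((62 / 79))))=62 / 49691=0.00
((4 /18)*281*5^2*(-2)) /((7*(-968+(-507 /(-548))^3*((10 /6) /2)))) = 9248642470400 /20058174089541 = 0.46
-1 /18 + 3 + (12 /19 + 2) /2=1457 /342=4.26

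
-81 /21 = -27 /7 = -3.86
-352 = -352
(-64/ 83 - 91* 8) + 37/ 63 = -3807673/ 5229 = -728.18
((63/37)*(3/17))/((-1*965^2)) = -189/585740525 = -0.00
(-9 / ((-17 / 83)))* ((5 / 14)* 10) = 18675 / 119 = 156.93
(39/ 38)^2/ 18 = 169/ 2888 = 0.06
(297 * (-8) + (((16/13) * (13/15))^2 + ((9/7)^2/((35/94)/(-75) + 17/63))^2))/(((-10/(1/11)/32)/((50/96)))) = 1584162884643044/4475967904485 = 353.93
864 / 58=432 / 29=14.90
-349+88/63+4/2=-21773/63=-345.60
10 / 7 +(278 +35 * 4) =2936 / 7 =419.43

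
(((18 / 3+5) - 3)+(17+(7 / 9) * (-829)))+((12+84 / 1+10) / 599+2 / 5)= -16690558 / 26955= -619.20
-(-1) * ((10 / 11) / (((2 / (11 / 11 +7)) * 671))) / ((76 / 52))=520 / 140239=0.00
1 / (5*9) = 1 / 45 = 0.02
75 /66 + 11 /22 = 1.64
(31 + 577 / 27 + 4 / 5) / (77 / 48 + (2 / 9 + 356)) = 114848 / 772905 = 0.15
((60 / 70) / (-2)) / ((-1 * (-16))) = -3 / 112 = -0.03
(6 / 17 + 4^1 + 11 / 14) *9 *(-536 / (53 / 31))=-91446156 / 6307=-14499.15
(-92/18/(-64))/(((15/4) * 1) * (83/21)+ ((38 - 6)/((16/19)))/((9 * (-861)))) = 19803/3674024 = 0.01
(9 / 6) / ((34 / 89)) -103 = -6737 / 68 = -99.07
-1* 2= -2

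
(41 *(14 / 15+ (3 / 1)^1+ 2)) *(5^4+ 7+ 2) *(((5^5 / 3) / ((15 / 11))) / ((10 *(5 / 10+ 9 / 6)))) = 318101575 / 54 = 5890769.91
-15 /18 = -5 /6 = -0.83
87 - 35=52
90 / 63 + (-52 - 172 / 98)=-2564 / 49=-52.33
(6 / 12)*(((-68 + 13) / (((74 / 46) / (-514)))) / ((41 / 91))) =29584555 / 1517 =19502.01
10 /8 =5 /4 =1.25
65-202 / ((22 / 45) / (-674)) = 3064045 / 11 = 278549.55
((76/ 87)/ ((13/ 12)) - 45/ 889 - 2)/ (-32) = 417015/ 10724896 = 0.04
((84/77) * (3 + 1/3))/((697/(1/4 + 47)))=1890/7667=0.25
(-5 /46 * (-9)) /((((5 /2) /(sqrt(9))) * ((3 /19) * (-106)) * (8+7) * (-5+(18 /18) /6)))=171 /176755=0.00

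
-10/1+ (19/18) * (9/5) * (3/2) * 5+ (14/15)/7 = 263/60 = 4.38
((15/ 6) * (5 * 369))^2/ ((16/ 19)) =1616911875/ 64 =25264248.05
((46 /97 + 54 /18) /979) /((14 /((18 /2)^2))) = 27297 /1329482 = 0.02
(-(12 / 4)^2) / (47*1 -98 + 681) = -1 / 70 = -0.01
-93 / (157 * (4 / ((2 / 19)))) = -93 / 5966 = -0.02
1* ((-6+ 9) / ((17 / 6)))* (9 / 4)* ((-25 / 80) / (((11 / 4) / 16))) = -4.33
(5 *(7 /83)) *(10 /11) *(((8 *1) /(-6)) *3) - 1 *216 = -217.53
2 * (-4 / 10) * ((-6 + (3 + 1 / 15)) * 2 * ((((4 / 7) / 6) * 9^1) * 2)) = 1408 / 175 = 8.05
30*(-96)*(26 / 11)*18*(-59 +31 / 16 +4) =71519760 / 11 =6501796.36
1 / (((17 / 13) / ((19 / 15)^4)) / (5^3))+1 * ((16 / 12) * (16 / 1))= 1841053 / 6885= 267.40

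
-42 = -42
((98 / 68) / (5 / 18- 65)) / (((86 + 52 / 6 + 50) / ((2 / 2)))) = -189 / 1227910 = -0.00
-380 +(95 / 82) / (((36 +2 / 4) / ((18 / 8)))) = -4548505 / 11972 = -379.93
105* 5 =525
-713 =-713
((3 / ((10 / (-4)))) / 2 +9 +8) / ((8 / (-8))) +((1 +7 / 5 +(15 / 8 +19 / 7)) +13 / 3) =-853 / 168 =-5.08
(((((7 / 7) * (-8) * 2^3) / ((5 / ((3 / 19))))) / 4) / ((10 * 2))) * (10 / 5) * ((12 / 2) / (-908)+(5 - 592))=3198012 / 107825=29.66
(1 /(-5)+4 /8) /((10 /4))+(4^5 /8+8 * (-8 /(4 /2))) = 2403 /25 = 96.12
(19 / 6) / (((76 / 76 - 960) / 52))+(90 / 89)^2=19390726 / 22788717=0.85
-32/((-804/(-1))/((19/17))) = -152/3417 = -0.04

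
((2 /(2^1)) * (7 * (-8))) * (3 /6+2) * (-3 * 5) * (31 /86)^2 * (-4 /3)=-363.82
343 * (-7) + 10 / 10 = -2400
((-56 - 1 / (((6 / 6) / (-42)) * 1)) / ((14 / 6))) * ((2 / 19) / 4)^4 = -0.00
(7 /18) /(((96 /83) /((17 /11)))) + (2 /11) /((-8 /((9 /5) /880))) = 678983 /1306800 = 0.52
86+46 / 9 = 820 / 9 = 91.11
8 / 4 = 2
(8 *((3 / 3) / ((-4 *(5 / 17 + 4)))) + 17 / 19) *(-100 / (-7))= 8500 / 1387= 6.13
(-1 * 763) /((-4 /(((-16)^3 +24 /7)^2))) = 3194898626.29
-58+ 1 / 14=-811 / 14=-57.93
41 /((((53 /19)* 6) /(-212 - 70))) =-36613 /53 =-690.81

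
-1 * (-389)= 389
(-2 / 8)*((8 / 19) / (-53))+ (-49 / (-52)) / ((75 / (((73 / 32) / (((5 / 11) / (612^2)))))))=309173839487 / 13091000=23617.28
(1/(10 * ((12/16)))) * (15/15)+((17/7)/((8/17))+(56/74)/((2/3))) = 199819/31080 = 6.43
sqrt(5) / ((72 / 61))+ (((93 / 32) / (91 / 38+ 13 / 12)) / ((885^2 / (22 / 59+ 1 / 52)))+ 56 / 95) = 18970592377333 / 32182232087200+ 61 * sqrt(5) / 72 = 2.48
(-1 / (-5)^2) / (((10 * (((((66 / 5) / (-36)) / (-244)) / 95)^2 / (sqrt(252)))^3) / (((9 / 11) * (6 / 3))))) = -12310973761072444864488198144000000000 * sqrt(7) / 19487171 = -1671447075044355839596852000000.00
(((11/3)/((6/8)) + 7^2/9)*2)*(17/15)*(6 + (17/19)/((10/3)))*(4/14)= 41.95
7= 7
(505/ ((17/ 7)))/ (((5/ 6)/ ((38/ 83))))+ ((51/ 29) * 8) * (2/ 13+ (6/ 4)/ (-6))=60051282/ 531947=112.89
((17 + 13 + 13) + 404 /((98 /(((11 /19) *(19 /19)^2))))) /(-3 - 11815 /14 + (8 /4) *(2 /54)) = -2281770 /42574763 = -0.05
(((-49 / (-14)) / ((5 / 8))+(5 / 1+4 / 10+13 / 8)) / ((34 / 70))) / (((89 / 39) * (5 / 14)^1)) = 193011 / 6052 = 31.89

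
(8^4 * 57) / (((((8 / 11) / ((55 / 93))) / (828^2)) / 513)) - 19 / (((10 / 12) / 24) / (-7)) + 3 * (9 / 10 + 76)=20699362740663741 / 310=66772137873108.84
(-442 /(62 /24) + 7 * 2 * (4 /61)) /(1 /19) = -6114352 /1891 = -3233.40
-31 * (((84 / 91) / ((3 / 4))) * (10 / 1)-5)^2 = -279775 / 169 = -1655.47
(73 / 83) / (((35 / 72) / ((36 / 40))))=23652 / 14525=1.63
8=8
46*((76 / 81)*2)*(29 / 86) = 101384 / 3483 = 29.11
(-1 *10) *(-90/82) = 450/41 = 10.98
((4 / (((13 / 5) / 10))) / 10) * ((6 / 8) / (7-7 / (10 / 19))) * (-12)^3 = 28800 / 91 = 316.48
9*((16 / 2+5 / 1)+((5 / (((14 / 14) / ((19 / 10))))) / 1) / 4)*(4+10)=7749 / 4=1937.25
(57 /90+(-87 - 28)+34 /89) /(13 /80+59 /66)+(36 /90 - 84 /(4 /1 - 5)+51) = 34136457 /1241105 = 27.50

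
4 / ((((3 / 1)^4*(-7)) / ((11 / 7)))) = -44 / 3969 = -0.01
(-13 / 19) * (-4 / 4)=13 / 19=0.68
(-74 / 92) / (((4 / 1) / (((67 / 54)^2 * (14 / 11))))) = -1162651 / 2950992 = -0.39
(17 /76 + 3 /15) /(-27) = -161 /10260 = -0.02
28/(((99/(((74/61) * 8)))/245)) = 4061120/6039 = 672.48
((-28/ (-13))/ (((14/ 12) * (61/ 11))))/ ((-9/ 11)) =-968/ 2379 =-0.41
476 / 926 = 238 / 463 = 0.51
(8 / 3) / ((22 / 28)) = 112 / 33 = 3.39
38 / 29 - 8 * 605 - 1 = -140351 / 29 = -4839.69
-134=-134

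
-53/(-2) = 53/2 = 26.50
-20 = -20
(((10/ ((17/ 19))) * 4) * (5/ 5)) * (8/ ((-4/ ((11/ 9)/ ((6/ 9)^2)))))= -4180/ 17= -245.88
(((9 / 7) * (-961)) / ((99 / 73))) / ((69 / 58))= -4068874 / 5313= -765.83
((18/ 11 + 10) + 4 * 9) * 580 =303920/ 11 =27629.09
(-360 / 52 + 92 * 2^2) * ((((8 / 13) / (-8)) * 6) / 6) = -4694 / 169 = -27.78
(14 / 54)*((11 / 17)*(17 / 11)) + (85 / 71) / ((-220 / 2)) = 0.25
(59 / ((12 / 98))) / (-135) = -2891 / 810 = -3.57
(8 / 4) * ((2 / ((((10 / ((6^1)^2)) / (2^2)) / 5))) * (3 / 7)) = 864 / 7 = 123.43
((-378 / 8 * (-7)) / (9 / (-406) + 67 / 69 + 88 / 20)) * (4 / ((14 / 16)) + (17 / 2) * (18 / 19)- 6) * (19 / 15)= 777430521 / 1498426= 518.83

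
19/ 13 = 1.46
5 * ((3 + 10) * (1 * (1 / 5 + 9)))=598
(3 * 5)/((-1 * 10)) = -3/2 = -1.50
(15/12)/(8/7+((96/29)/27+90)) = 9135/666968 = 0.01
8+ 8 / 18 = 76 / 9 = 8.44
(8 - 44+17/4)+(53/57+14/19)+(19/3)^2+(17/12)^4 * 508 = 10659151/5184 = 2056.16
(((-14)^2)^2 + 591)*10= 390070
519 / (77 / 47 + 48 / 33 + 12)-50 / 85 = 87911 / 2601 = 33.80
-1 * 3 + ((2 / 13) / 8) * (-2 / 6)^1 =-469 / 156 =-3.01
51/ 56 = 0.91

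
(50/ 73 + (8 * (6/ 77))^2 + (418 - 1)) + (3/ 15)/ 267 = 241567789702/ 577810695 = 418.07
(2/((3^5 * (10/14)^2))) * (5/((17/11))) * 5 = 1078/4131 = 0.26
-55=-55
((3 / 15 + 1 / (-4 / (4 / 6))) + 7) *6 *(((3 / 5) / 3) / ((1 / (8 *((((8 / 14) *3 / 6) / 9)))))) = 3376 / 1575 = 2.14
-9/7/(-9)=1/7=0.14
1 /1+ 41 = 42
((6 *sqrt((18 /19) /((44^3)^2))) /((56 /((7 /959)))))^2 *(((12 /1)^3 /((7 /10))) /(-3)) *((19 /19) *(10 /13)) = -18225 /360577221790577792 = -0.00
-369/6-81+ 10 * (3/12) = -140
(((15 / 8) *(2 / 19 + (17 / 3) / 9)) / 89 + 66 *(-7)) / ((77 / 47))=-2643634333 / 9374904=-281.99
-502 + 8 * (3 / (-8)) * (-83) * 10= 1988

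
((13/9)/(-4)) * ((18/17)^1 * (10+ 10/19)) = -1300/323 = -4.02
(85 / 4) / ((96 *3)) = 85 / 1152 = 0.07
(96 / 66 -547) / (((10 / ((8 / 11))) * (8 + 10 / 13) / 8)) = -1248208 / 34485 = -36.20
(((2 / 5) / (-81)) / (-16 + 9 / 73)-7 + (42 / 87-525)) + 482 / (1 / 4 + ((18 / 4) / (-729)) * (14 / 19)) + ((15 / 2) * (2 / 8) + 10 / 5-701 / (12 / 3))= 1260.84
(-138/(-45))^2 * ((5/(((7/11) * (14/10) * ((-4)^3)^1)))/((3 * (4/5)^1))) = -29095/84672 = -0.34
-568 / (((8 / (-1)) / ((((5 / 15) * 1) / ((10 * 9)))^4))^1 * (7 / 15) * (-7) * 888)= -0.00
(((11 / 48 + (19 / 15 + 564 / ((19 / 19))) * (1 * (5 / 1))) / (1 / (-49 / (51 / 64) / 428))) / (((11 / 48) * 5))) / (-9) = 787920 / 20009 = 39.38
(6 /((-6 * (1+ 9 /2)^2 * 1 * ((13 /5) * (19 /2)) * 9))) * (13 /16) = -5 /41382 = -0.00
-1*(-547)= 547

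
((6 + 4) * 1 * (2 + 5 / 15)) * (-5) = -350 / 3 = -116.67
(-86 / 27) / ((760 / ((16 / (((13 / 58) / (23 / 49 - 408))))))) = 10484776 / 85995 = 121.92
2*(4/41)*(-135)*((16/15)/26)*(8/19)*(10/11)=-0.41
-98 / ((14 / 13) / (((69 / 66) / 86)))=-2093 / 1892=-1.11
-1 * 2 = -2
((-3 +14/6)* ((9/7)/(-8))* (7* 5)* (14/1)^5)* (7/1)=14117880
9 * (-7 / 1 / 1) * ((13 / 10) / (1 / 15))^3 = -3737097 / 8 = -467137.12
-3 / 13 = -0.23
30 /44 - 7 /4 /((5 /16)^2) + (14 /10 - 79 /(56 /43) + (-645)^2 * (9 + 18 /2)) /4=115320155513 /61600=1872080.45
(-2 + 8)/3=2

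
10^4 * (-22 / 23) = -220000 / 23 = -9565.22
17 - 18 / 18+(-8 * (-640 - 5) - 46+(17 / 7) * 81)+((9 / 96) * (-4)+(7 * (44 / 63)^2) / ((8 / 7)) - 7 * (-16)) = 24681859 / 4536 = 5441.33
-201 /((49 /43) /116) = -1002588 /49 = -20460.98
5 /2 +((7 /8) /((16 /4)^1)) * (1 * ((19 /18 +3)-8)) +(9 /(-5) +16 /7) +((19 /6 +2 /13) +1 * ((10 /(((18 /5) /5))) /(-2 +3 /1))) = 1688867 /87360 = 19.33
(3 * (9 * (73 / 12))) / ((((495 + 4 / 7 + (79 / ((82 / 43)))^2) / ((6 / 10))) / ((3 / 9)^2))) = 0.00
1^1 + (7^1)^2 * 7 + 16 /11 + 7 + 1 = 3888 /11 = 353.45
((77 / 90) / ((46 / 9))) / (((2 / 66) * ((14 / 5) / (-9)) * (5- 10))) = 3267 / 920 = 3.55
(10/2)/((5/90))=90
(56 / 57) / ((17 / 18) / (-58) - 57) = -0.02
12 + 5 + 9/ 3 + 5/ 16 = 20.31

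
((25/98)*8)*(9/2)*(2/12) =75/49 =1.53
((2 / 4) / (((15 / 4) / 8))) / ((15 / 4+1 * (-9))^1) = -64 / 315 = -0.20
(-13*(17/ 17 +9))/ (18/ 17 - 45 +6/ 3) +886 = 633928/ 713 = 889.10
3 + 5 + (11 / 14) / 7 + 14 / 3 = 12.78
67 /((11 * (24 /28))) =469 /66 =7.11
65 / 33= 1.97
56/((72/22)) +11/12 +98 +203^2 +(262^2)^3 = 11644215885911125/36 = 323450441275309.03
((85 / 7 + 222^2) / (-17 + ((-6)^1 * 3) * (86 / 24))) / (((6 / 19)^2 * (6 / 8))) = -249142706 / 30807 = -8087.21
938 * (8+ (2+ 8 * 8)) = 69412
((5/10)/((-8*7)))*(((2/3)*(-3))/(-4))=-1/224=-0.00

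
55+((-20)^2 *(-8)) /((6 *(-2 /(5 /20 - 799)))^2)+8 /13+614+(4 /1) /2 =-368605663 /26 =-14177140.88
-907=-907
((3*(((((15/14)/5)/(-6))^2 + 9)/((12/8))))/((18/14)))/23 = 7057/11592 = 0.61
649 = 649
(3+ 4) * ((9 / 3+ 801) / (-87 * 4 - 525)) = -1876 / 291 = -6.45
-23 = -23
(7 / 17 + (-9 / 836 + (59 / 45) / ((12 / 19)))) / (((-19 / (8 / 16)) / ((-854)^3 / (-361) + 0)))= -369986146762274 / 3289953645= -112459.38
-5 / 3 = -1.67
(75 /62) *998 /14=37425 /434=86.23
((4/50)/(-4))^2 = 1/2500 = 0.00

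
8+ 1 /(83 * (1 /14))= 678 /83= 8.17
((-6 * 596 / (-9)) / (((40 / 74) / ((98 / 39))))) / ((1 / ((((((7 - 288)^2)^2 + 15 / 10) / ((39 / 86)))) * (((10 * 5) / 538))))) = 2896928651834081900 / 1227447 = 2360125245191.10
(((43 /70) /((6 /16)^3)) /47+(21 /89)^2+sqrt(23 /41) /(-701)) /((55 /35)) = 106781383 /552846195 - 7 * sqrt(943) /316151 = 0.19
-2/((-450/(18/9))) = 2/225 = 0.01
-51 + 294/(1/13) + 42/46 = 86754/23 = 3771.91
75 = 75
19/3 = 6.33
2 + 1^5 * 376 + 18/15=1896/5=379.20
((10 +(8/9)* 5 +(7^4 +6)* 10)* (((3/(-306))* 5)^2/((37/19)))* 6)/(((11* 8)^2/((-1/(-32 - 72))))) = 12870125/58130227584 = 0.00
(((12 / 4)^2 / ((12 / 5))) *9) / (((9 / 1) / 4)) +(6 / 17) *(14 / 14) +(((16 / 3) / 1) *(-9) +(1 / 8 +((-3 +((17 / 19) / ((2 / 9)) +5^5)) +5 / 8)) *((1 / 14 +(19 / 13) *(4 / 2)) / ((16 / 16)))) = 2194011515 / 235144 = 9330.50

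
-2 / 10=-1 / 5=-0.20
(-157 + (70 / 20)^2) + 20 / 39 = -22501 / 156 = -144.24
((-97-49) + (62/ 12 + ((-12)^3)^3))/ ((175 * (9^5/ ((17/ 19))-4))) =-446.79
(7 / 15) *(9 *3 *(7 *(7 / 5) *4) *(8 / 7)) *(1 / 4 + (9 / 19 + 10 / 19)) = 3528 / 5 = 705.60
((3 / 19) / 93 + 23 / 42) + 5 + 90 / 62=173189 / 24738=7.00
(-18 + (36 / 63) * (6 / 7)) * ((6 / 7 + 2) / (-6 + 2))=4290 / 343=12.51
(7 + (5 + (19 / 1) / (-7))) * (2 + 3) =325 / 7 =46.43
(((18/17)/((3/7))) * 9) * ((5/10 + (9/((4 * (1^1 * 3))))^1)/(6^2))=105/136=0.77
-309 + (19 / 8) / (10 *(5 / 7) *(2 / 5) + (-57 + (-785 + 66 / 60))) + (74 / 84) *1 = -308.12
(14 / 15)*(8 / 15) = 112 / 225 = 0.50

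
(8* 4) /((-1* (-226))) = 16 /113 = 0.14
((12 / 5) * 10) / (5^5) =24 / 3125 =0.01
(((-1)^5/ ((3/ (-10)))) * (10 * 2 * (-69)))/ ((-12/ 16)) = 18400/ 3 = 6133.33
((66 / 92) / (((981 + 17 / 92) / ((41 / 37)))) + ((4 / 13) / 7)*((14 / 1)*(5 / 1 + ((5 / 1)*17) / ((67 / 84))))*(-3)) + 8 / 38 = -46044059182 / 223776851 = -205.76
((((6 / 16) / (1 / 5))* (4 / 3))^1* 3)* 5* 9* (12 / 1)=4050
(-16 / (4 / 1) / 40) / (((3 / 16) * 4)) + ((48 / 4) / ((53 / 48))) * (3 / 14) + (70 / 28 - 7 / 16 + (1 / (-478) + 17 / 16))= 5.32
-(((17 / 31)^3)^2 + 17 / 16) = -15473763681 / 14200058896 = -1.09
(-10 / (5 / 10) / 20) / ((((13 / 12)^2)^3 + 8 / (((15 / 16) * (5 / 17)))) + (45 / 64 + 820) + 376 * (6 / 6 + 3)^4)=-74649600 / 7249023561553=-0.00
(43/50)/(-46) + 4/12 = 2171/6900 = 0.31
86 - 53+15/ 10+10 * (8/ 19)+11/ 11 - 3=1395/ 38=36.71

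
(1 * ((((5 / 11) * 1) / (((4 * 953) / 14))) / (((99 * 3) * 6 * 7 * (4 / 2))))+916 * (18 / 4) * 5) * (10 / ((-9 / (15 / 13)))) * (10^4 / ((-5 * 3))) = 19250467533062500 / 1092821301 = 17615384.62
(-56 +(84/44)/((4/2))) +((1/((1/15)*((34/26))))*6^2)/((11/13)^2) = 2146303/4114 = 521.71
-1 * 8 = -8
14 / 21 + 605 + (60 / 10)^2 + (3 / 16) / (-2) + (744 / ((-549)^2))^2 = 207225345874661 / 322995778848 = 641.57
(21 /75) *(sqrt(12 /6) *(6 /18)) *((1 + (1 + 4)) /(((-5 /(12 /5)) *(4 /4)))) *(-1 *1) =168 *sqrt(2) /625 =0.38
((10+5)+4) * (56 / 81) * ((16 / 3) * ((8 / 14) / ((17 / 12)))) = 38912 / 1377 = 28.26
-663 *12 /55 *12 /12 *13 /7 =-268.64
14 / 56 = 1 / 4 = 0.25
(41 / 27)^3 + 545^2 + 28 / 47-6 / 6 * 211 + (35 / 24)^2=17573675908525 / 59206464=296820.22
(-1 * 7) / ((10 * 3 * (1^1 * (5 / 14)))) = -49 / 75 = -0.65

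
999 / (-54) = -37 / 2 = -18.50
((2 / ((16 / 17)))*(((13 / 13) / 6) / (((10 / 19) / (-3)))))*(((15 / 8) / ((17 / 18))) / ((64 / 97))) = -49761 / 8192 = -6.07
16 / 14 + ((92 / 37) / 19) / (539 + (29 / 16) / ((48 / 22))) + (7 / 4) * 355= 2539609554579 / 4080394780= 622.39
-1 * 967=-967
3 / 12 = 1 / 4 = 0.25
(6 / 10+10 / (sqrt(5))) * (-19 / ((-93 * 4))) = 19 / 620+19 * sqrt(5) / 186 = 0.26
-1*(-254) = 254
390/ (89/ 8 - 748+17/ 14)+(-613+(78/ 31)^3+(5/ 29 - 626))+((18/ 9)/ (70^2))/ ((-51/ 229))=-418524386707150139/ 342090945240450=-1223.43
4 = 4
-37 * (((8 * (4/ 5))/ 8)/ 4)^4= -37/ 625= -0.06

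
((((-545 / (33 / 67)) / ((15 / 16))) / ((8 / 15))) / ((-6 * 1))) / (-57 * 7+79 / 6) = -14606 / 15279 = -0.96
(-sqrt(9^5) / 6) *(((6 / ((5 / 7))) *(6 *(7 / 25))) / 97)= -71442 / 12125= -5.89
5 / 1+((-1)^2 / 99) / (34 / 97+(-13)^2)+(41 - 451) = -658640468 / 1626273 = -405.00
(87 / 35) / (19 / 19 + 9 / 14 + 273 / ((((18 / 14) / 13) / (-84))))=-58 / 5410215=-0.00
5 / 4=1.25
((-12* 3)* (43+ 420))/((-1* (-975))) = -5556/325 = -17.10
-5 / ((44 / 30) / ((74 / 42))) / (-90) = 185 / 2772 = 0.07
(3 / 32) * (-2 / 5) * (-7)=21 / 80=0.26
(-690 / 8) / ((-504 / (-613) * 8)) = -70495 / 5376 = -13.11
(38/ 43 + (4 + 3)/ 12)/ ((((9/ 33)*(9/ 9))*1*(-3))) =-8327/ 4644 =-1.79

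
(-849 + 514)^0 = 1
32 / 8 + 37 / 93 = 409 / 93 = 4.40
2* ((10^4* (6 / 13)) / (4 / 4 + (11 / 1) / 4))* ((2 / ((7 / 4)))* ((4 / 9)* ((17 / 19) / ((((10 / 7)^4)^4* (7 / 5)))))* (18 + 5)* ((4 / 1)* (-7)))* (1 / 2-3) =1856296550387713 / 434179687500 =4275.41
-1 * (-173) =173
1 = 1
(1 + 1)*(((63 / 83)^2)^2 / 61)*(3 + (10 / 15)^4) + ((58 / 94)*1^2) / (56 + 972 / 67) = 27992260408307 / 642761641794268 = 0.04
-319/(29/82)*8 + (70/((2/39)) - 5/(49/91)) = -41022/7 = -5860.29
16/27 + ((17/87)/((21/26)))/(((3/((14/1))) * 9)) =5060/7047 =0.72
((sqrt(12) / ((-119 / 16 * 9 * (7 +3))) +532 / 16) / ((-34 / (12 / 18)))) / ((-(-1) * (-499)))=133 / 101796- 16 * sqrt(3) / 136279395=0.00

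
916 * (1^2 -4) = -2748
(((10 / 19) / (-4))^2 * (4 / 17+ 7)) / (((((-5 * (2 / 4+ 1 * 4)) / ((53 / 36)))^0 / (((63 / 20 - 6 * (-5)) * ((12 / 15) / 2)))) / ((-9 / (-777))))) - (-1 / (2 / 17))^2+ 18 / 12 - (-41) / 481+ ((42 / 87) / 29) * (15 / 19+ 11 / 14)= -577510262727 / 8177796536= -70.62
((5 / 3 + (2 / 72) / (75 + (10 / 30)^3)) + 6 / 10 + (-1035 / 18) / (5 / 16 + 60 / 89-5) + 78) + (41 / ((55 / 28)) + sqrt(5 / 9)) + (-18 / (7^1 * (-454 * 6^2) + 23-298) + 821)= sqrt(5) / 3 + 54714185150197801 / 58426167226680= 937.21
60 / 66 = 10 / 11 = 0.91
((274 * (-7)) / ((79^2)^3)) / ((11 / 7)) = -13426 / 2673962010731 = -0.00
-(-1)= 1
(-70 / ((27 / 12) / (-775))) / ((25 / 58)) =503440 / 9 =55937.78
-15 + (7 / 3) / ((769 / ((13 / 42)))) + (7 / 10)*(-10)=-304511 / 13842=-22.00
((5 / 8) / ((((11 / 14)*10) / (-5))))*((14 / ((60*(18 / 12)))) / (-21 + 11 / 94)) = 2303 / 777348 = 0.00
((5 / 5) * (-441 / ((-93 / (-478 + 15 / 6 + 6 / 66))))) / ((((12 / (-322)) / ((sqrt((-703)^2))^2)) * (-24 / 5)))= -6228266129.59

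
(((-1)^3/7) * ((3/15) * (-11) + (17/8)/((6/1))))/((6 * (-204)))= -443/2056320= -0.00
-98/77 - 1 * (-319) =317.73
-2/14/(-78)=1/546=0.00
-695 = -695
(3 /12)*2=1 /2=0.50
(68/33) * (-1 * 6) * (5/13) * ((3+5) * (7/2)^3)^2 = -80001320/143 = -559449.79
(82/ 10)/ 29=41/ 145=0.28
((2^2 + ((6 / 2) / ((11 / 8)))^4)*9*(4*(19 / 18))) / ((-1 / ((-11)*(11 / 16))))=1854115 / 242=7661.63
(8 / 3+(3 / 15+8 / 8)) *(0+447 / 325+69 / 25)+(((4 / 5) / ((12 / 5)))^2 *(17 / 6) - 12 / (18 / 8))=962761 / 87750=10.97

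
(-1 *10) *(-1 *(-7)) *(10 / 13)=-700 / 13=-53.85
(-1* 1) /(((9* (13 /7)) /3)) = -7 /39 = -0.18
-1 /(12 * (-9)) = 1 /108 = 0.01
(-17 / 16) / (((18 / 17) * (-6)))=289 / 1728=0.17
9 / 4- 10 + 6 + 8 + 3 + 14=93 / 4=23.25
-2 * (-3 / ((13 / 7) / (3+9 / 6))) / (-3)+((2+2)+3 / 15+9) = 543 / 65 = 8.35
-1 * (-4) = 4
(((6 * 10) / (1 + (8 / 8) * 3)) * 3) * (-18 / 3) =-270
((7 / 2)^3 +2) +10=439 / 8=54.88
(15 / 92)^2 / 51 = 75 / 143888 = 0.00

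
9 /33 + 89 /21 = 1042 /231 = 4.51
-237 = -237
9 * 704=6336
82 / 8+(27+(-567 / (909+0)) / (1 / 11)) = 30.39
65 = 65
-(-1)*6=6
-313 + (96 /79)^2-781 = -6818438 /6241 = -1092.52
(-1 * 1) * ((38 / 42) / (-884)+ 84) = -84.00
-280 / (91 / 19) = -760 / 13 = -58.46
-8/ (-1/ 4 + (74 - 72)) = -32/ 7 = -4.57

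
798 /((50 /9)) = 3591 /25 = 143.64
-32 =-32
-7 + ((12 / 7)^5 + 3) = 181604 / 16807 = 10.81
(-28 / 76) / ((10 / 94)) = -329 / 95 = -3.46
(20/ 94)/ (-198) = -5/ 4653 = -0.00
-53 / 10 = -5.30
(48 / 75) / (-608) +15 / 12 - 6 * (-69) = 788973 / 1900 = 415.25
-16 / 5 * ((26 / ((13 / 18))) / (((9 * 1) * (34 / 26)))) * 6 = -4992 / 85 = -58.73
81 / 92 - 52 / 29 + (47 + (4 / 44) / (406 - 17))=526152787 / 11416372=46.09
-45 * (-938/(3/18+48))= 253260/289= 876.33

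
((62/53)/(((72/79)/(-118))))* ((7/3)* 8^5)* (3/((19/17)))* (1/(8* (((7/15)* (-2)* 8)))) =1572062080/3021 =520378.05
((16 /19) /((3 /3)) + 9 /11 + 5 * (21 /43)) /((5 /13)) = 479258 /44935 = 10.67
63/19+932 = 17771/19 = 935.32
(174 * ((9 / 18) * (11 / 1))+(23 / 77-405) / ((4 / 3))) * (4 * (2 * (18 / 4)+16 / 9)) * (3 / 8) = 3253865 / 308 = 10564.50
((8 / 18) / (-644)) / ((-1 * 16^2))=1 / 370944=0.00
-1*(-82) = 82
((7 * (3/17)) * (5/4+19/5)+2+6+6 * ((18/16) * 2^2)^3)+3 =47939/85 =563.99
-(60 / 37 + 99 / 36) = -647 / 148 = -4.37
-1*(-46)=46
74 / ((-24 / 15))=-185 / 4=-46.25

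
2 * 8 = 16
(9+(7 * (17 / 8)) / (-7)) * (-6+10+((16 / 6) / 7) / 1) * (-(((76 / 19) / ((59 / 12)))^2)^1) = -485760 / 24367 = -19.94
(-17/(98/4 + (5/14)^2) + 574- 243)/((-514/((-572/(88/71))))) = 1471635815/4962156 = 296.57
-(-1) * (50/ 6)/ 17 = 25/ 51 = 0.49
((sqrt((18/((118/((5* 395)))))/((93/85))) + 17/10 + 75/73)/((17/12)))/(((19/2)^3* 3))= 31856/42560095 + 160* sqrt(36845205)/213266887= 0.01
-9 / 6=-3 / 2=-1.50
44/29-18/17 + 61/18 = 34141/8874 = 3.85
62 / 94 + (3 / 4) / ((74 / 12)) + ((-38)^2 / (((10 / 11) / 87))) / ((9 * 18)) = 400889797 / 469530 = 853.81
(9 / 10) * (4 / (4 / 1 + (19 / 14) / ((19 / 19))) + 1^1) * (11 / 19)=0.91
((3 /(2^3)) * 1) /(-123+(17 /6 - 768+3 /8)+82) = -9 /19339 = -0.00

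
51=51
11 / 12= 0.92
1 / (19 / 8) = 8 / 19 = 0.42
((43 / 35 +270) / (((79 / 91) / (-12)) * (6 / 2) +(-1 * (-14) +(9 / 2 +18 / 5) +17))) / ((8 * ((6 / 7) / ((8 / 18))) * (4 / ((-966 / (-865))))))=139081943 / 1101842190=0.13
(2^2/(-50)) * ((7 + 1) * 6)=-3.84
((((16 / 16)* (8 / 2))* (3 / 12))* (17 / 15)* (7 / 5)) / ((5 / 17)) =2023 / 375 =5.39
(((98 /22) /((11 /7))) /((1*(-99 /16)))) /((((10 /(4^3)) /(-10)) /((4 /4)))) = 351232 /11979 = 29.32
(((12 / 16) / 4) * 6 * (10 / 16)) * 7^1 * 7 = 34.45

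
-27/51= -9/17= -0.53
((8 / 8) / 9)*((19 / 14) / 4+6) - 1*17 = -8213 / 504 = -16.30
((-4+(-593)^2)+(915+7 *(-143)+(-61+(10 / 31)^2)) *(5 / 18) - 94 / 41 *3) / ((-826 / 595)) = -21195527438815 / 83687724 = -253269.25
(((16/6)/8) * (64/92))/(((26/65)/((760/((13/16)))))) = 486400/897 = 542.25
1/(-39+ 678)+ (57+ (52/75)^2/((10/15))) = 57.72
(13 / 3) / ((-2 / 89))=-1157 / 6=-192.83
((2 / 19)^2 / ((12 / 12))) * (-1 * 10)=-40 / 361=-0.11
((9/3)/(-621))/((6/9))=-1/138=-0.01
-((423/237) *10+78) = -7572/79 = -95.85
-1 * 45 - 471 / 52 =-54.06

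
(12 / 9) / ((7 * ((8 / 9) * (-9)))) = -0.02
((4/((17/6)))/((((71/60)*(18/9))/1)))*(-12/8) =-1080/1207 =-0.89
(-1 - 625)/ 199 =-626/ 199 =-3.15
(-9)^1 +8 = -1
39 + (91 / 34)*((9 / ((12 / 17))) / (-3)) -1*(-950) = 7821 / 8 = 977.62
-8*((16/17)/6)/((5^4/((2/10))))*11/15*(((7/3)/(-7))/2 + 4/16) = -176/7171875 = -0.00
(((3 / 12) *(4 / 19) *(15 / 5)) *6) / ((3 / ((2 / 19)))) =12 / 361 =0.03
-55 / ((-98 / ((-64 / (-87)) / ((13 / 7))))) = 1760 / 7917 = 0.22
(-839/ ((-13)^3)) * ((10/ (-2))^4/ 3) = 524375/ 6591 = 79.56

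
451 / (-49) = -451 / 49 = -9.20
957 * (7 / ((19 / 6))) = 40194 / 19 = 2115.47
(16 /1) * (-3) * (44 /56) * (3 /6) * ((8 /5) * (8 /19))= -8448 /665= -12.70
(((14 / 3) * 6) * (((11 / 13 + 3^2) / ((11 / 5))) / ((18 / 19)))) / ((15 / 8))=272384 / 3861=70.55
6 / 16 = 3 / 8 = 0.38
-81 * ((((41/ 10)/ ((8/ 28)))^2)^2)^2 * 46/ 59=-85756693713954549962823/ 755200000000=-113554944006.83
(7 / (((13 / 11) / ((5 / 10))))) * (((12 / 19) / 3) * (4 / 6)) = 308 / 741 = 0.42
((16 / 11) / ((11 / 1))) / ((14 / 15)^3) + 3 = 131259 / 41503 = 3.16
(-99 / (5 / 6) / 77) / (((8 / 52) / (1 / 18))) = -39 / 70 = -0.56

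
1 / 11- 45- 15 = -659 / 11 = -59.91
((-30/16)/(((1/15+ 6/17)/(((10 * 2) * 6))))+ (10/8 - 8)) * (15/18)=-387315/856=-452.47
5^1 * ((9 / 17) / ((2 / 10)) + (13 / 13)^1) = 310 / 17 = 18.24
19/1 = 19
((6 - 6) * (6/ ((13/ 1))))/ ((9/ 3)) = 0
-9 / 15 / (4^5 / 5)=-3 / 1024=-0.00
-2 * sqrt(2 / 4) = -sqrt(2) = -1.41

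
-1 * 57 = -57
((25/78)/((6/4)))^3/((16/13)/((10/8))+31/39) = 78125/14250249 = 0.01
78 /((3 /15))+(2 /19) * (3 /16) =59283 /152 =390.02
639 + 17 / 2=1295 / 2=647.50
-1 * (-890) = 890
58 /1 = 58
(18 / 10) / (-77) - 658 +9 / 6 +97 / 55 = -100833 / 154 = -654.76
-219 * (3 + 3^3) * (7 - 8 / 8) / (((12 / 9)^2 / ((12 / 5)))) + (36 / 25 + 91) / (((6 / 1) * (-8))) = -63862711 / 1200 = -53218.93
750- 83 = 667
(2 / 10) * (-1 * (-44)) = 44 / 5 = 8.80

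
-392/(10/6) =-1176/5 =-235.20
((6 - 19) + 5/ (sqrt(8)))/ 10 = -13/ 10 + sqrt(2)/ 8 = -1.12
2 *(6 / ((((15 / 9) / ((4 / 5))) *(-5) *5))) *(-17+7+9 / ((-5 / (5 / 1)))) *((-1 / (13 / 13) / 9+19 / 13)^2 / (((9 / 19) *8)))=18024008 / 8555625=2.11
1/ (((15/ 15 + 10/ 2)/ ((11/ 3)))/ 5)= 55/ 18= 3.06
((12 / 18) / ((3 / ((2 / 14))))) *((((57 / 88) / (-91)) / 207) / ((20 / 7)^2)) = -19 / 142084800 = -0.00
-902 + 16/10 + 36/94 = -211504/235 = -900.02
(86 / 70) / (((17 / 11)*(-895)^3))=-473 / 426565838125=-0.00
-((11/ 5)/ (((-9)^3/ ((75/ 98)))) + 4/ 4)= -23759/ 23814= -1.00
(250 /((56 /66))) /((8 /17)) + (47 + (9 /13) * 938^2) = 887862809 /1456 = 609795.89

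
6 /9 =2 /3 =0.67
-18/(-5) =18/5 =3.60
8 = 8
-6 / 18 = -0.33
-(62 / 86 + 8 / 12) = -179 / 129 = -1.39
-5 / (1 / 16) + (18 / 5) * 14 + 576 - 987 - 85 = -2628 / 5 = -525.60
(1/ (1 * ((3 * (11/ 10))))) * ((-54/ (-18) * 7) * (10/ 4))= 175/ 11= 15.91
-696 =-696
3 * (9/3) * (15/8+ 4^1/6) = 183/8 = 22.88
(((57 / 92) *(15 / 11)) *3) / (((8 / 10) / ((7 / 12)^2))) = 69825 / 64768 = 1.08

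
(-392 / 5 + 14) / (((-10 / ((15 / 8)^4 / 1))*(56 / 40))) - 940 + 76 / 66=-119217397 / 135168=-881.99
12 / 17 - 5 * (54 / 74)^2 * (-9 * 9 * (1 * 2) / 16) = 5150589 / 186184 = 27.66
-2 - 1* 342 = -344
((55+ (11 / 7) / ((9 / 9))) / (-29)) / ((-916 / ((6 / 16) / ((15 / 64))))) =0.00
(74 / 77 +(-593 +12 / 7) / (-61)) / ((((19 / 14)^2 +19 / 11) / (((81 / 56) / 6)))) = 16681 / 23180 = 0.72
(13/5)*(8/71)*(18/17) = 0.31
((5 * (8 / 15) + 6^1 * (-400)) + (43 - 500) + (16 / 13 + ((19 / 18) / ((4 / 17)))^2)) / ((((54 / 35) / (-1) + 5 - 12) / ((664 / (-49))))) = -79231804565 / 17631432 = -4493.78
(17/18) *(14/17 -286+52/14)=-16747/63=-265.83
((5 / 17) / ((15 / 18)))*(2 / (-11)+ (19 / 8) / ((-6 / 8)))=-13 / 11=-1.18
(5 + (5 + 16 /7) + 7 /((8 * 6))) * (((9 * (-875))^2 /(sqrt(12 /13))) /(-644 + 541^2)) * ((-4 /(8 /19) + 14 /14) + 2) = -17860.06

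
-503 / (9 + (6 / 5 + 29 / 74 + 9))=-186110 / 7249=-25.67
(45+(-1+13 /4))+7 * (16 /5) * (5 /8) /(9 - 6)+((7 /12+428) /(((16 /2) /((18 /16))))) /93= 52.56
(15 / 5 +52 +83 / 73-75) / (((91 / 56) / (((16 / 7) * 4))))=-106.13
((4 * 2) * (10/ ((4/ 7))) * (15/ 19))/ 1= 2100/ 19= 110.53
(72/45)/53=8/265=0.03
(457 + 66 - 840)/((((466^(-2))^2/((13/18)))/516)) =-16712627462648416/3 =-5570875820882805.33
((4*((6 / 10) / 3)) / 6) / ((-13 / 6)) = -4 / 65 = -0.06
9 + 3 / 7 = 66 / 7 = 9.43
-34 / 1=-34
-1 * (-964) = 964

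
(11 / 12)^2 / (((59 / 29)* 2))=3509 / 16992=0.21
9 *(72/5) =648/5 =129.60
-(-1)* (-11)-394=-405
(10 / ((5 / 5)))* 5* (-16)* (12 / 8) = -1200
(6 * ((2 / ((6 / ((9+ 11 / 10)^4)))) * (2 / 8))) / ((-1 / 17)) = -1769026817 / 20000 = -88451.34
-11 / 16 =-0.69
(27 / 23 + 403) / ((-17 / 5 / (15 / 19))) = -697200 / 7429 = -93.85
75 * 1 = 75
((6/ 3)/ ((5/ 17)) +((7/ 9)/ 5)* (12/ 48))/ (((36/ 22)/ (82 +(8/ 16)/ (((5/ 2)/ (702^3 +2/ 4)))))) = 9368985902617/ 32400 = 289166231.56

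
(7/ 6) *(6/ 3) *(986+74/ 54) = 2303.86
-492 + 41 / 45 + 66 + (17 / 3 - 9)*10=-20629 / 45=-458.42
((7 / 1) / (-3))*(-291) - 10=669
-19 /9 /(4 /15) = -95 /12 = -7.92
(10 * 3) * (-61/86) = -915/43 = -21.28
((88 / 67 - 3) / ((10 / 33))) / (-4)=3729 / 2680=1.39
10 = 10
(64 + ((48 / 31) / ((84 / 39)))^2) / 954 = 1519016 / 22461453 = 0.07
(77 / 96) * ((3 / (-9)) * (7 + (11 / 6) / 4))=-1.99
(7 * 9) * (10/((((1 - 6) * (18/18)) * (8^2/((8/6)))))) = -21/8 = -2.62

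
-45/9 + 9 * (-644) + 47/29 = -5799.38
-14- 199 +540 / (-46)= -5169 / 23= -224.74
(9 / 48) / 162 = 1 / 864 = 0.00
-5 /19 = -0.26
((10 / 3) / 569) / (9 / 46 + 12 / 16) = 920 / 148509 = 0.01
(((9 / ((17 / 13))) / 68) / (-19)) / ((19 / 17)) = -117 / 24548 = -0.00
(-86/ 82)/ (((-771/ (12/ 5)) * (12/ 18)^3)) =0.01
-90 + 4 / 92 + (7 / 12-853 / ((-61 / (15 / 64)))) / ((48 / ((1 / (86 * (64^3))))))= -89.96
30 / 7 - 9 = -33 / 7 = -4.71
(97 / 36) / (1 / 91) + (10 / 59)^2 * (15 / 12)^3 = 122935273 / 501264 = 245.25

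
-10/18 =-5/9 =-0.56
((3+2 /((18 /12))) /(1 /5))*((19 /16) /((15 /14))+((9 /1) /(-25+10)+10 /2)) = 8593 /72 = 119.35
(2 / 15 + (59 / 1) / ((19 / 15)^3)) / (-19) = -3000593 / 1954815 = -1.53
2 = 2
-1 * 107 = -107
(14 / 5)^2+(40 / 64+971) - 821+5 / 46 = 729439 / 4600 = 158.57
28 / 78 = 0.36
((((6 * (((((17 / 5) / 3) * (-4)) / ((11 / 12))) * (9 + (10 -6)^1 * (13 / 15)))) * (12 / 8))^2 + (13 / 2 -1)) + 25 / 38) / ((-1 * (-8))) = 3656288421 / 95000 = 38487.25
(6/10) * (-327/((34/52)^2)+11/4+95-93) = -2636151/5780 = -456.08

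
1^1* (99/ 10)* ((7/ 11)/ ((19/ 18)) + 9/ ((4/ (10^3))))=2116692/ 95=22280.97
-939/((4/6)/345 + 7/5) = -971865/1451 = -669.79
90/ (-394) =-45/ 197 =-0.23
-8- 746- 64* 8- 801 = -2067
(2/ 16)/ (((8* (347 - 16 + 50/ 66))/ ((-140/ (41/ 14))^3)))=-138657750/ 26948111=-5.15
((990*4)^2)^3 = 3856302691946496000000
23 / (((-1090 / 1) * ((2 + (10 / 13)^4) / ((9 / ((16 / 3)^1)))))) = -656903 / 43355840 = -0.02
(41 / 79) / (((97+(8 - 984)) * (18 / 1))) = -41 / 1249938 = -0.00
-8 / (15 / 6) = -3.20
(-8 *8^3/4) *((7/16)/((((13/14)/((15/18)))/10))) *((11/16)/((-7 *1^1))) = 15400/39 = 394.87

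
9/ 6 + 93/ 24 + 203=1667/ 8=208.38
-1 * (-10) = 10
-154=-154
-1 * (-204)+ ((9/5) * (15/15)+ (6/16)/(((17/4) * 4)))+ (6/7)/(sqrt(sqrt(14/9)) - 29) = -15138 * 14^(1/4) * sqrt(3)/44558605 - 522 * sqrt(14)/44558605 - 6 * 14^(3/4) * sqrt(3)/44558605+ 1247096446623/6059970280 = 205.79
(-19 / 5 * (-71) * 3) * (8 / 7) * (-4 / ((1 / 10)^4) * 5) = -1295040000 / 7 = -185005714.29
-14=-14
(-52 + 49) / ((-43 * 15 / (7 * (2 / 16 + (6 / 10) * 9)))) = 1547 / 8600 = 0.18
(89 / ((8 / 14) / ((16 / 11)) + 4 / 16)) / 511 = 178 / 657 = 0.27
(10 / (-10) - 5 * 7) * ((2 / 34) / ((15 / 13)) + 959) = -2934696 / 85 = -34525.84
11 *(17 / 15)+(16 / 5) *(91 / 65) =1271 / 75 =16.95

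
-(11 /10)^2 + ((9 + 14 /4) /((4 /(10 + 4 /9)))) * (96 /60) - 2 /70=321197 /6300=50.98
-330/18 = -55/3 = -18.33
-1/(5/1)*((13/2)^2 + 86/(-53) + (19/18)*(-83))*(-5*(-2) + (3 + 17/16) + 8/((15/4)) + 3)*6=82598903/76320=1082.27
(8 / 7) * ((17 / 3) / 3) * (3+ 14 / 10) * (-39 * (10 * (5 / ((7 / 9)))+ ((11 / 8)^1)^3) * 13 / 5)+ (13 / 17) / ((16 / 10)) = -128787242467 / 1999200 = -64419.39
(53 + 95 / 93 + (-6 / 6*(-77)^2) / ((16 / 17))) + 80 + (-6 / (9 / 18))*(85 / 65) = -119569777 / 19344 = -6181.23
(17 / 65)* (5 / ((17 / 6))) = 0.46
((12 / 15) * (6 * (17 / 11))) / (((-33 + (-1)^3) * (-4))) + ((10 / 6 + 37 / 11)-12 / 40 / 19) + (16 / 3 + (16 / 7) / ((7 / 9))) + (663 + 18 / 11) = 69431679 / 102410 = 677.98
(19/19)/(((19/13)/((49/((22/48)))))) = 15288/209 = 73.15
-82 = -82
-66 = -66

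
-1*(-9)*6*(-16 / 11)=-864 / 11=-78.55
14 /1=14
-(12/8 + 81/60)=-57/20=-2.85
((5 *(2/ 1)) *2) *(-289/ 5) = -1156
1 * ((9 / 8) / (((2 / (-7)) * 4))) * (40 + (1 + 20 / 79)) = -205317 / 5056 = -40.61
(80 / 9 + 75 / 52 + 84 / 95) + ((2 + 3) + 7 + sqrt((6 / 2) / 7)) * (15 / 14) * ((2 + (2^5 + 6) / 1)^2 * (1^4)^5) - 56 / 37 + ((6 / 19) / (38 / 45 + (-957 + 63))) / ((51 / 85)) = 12000 * sqrt(21) / 49 + 1190660829592037 / 57852063360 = 21703.39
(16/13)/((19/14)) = 224/247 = 0.91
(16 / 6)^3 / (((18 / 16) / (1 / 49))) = 4096 / 11907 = 0.34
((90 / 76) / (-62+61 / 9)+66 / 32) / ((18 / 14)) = 102793 / 64752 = 1.59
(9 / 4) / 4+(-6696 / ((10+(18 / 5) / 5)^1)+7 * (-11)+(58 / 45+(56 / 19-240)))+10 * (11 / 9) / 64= -1716968267 / 1833120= -936.64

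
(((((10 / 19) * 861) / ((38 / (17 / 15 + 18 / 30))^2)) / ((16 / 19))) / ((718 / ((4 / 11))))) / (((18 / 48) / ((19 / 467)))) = 97006 / 1576776465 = 0.00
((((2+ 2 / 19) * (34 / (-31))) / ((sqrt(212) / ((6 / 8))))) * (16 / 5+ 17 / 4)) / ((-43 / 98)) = 2.02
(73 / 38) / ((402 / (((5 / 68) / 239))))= 365 / 248265552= 0.00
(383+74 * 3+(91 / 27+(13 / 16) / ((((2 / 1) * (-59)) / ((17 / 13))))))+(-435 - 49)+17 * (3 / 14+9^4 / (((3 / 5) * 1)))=66378960643 / 356832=186023.00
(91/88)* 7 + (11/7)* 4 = 8331/616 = 13.52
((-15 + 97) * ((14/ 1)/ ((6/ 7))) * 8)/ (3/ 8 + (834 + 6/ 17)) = 4371584/ 340569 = 12.84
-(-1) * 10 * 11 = 110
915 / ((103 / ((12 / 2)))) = 5490 / 103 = 53.30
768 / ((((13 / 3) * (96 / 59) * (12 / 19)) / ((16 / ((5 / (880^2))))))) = 5555855360 / 13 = 427373489.23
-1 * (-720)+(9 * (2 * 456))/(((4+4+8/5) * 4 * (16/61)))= 98235/64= 1534.92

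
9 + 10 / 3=37 / 3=12.33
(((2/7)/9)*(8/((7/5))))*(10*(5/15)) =800/1323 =0.60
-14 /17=-0.82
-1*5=-5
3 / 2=1.50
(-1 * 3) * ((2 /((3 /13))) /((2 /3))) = -39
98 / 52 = 49 / 26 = 1.88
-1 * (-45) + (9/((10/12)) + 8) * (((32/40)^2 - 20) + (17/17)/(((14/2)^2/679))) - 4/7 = -51647/875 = -59.03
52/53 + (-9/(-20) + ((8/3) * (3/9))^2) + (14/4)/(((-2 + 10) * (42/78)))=3.03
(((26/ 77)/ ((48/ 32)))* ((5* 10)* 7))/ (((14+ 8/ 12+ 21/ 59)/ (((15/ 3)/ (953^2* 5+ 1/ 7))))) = 1342250/ 232436801421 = 0.00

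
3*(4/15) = 4/5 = 0.80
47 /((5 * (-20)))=-47 /100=-0.47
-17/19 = -0.89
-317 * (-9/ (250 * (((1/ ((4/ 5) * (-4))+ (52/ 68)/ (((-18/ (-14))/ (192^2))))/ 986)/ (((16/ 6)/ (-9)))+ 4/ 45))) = -27545463936/ 180932560525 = -0.15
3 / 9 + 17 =52 / 3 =17.33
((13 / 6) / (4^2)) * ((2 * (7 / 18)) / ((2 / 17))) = 1547 / 1728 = 0.90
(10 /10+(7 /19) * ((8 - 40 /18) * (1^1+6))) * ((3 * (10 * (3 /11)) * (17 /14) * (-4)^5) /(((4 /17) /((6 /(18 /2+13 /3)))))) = -452615616 /1463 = -309374.99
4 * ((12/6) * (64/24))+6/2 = 73/3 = 24.33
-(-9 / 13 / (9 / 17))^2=-289 / 169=-1.71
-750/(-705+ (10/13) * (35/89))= 173550/163067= 1.06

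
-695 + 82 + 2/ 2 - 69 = -681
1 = 1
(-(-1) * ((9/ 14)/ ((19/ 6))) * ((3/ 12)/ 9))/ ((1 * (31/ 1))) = 3/ 16492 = 0.00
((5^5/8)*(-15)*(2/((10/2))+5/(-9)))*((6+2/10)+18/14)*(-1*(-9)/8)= 245625/32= 7675.78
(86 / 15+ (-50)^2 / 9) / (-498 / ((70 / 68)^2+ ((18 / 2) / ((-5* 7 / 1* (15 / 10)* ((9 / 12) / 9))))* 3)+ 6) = 1319311159 / 481275135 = 2.74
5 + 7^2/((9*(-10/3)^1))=101/30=3.37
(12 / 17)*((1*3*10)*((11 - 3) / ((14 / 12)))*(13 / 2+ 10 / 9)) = 131520 / 119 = 1105.21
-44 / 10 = -22 / 5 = -4.40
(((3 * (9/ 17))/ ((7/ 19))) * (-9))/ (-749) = 4617/ 89131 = 0.05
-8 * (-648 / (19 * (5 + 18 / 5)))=25920 / 817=31.73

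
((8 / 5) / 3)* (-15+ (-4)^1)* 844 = -128288 / 15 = -8552.53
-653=-653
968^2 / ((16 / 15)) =878460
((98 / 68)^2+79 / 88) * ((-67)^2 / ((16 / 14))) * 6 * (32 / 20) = 7131732657 / 63580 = 112169.43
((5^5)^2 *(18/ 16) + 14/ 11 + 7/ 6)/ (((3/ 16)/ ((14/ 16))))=51269542.63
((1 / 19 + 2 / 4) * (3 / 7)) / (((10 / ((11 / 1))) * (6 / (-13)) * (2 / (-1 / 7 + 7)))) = -1287 / 665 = -1.94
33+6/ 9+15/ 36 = 409/ 12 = 34.08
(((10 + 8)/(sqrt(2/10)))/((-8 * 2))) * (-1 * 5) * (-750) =-16875 * sqrt(5)/4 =-9433.41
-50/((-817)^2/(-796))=39800/667489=0.06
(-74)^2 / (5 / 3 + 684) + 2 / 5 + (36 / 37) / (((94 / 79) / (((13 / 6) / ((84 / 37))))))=9.17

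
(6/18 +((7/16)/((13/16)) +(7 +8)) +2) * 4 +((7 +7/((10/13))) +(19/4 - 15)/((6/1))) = 44657/520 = 85.88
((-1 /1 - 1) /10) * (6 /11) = -6 /55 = -0.11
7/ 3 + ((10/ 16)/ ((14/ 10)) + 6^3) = 36755/ 168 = 218.78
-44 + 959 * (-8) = -7716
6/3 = 2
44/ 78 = 22/ 39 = 0.56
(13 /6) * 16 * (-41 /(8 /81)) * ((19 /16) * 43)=-11757447 /16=-734840.44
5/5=1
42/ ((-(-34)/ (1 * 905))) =1117.94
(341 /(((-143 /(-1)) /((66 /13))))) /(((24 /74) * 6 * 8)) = 12617 /16224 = 0.78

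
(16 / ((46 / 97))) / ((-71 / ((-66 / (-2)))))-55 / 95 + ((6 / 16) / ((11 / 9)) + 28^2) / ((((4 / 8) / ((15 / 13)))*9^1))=9841514825 / 53242332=184.84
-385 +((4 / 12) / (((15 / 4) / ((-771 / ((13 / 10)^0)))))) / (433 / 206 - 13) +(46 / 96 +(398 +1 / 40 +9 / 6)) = 11472533 / 538800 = 21.29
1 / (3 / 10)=10 / 3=3.33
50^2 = 2500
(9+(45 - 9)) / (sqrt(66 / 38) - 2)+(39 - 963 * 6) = -248487 / 43 - 45 * sqrt(627) / 43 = -5804.97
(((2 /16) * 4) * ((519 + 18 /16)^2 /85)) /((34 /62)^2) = 16638678081 /3144320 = 5291.66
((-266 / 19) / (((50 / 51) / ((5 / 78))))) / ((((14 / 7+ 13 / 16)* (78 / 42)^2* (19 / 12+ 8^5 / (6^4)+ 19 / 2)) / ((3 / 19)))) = -5037984 / 12296444225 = -0.00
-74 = -74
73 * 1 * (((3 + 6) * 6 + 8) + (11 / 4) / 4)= 73219 / 16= 4576.19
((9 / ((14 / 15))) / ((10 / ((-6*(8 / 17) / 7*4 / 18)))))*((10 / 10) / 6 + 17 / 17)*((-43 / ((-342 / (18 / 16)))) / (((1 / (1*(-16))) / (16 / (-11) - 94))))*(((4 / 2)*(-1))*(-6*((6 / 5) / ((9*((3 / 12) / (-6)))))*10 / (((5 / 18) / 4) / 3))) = 1283973120 / 3553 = 361377.18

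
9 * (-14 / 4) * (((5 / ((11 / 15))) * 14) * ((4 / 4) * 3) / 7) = -1288.64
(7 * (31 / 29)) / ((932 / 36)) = 1953 / 6757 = 0.29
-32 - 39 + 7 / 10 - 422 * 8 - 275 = -37213 / 10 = -3721.30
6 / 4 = 3 / 2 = 1.50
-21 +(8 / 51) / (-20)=-5357 / 255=-21.01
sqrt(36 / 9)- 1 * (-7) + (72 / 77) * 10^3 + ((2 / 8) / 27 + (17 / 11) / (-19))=149154647 / 158004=943.99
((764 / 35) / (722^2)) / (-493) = -191 / 2248688855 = -0.00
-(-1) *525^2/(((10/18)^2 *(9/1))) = 99225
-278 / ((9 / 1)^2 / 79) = -21962 / 81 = -271.14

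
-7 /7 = -1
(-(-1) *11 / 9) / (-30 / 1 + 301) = 11 / 2439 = 0.00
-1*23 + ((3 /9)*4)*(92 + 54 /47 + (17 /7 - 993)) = -1203709 /987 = -1219.56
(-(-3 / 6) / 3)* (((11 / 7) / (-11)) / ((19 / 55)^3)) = -166375 / 288078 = -0.58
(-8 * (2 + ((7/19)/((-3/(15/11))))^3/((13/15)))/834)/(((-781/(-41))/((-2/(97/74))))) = 5745653980688/3749220938204313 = 0.00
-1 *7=-7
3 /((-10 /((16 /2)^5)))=-49152 /5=-9830.40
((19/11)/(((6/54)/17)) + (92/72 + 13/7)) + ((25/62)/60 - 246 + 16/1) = 6430183/171864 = 37.41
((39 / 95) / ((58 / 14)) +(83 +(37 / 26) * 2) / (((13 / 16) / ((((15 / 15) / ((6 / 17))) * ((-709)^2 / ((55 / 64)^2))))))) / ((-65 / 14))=-803551842655983078 / 18309523375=-43887097.78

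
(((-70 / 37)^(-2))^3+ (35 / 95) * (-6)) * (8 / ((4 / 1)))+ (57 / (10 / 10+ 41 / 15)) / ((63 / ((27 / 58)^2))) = -254077218008279 / 58747292843750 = -4.32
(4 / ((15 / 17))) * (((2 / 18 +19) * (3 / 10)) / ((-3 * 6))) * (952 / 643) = -2783648 / 1302075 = -2.14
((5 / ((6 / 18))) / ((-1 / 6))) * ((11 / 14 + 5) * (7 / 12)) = -1215 / 4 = -303.75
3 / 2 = 1.50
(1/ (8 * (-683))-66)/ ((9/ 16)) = -721250/ 6147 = -117.33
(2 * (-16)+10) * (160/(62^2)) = -880/961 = -0.92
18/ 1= 18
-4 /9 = -0.44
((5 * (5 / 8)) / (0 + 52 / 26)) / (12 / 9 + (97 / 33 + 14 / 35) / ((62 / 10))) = 5115 / 6128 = 0.83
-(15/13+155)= -156.15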